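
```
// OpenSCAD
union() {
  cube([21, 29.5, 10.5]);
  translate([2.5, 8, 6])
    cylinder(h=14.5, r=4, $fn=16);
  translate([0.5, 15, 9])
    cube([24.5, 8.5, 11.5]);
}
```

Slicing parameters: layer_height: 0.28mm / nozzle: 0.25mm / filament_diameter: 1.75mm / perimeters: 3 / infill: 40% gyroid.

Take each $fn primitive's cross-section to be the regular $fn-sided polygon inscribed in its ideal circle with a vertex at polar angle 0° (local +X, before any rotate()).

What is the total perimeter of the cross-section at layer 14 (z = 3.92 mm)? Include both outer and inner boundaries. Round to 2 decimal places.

At z = 3.92 mm: the cube (footprint 21×29.5) is included at this height (perimeter 101.00 mm); the cylinder at (2.5, 8) does not reach this height (z outside [6, 20.5]); the cube at (0.5, 15) is not intersected at this z (z outside [9, 20.5]); Combining (union): only the 21×29.5 cube is present, so the union is just that shape — boundary = 101.00 mm. Overall, the cross-section is a single solid region. Total boundary length (outer) = 101.00 mm.

101.00 mm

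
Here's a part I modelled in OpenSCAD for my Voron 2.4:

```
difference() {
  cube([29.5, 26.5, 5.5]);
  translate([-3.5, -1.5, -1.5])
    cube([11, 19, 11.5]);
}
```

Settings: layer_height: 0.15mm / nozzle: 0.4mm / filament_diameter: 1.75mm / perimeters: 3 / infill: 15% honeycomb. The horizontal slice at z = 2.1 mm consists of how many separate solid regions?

At z = 2.1 mm: the cube is present — its section is the full 29.5×26.5 rectangle; the cube at (-3.5, -1.5) is present — its section is the full 11×19 rectangle; Subtracting the remaining from the first: starting from the 29.5×26.5 cube, the 11×19 cube at (-3.5, -1.5) partially overlaps it — only the 131.25 mm² overlap (of its 209.00 mm²) is removed, clipping the outline — 1 connected region. The result has 1 disconnected region.

1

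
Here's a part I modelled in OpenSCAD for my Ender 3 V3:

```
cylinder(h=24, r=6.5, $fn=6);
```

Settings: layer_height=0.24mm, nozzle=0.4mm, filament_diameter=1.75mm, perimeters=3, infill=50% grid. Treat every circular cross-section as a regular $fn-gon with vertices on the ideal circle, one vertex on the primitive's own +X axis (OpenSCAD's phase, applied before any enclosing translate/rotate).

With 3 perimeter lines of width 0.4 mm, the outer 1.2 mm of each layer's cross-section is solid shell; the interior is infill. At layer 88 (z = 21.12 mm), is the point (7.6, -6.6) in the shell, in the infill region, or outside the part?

At z = 21.12 mm: the r=6.5 cylinder contributes a regular 6-gon of circumradius 6.5. Overall, the cross-section is a single solid region. The nearest boundary edge runs (3.25, -5.63)→(6.50, 0.00); distance from the point to it = 4.25 mm. The point is not inside any of the regions above, so it lies outside the cross-section (4.25 mm from the nearest boundary).

outside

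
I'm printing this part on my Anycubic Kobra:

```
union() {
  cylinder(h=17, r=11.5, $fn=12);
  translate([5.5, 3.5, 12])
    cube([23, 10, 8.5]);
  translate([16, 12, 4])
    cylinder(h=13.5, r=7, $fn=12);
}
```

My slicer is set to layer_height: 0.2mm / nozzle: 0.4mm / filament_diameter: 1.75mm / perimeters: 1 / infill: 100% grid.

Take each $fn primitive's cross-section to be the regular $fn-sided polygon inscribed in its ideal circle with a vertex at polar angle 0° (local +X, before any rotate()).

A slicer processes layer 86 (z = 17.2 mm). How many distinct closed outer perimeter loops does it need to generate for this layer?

1

At z = 17.2 mm: the cylinder is not intersected at this z (z outside [0, 17]); the 23×10 cube at (5.5, 3.5) contributes its full rectangle; the cylinder at (16, 12): section is a regular 12-gon, circumradius r=7; Merging all regions: the regions partially overlap (shared area 93.90 mm²), so overlapping operands fuse into one piece — 1 connected region. The result has 1 disconnected region.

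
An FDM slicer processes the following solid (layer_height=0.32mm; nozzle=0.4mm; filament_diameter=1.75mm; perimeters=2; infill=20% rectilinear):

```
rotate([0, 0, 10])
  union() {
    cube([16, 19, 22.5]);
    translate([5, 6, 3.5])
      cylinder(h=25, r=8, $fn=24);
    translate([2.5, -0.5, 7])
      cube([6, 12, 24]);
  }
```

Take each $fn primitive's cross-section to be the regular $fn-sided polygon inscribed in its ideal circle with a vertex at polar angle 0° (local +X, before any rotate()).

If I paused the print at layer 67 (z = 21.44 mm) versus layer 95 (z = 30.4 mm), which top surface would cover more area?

Layer 67 (z = 21.44): the cube is present — its section is the full 16×19 rectangle (area 304.00 mm²); the cylinder at (5, 6): section is a regular 24-gon, circumradius r=8 (area = (24/2)·8.000²·sin(360°/24) = 198.77 mm²); the cube at (2.5, -0.5) is present — its section is the full 6×12 rectangle (area 72.00 mm²); Combining (union): the regions partially overlap — summed areas 574.77 mm² minus the doubly-counted overlap 231.37 mm² gives 343.40 mm² — area = 343.40 mm²; (rotated 10° about Z; rotation is an isometry so areas/perimeters/island counts are preserved). So its area = 343.40 mm². Layer 95 (z = 30.4): the cube is absent (z outside [0, 22.5]); the cylinder at (5, 6) is absent (z outside [3.5, 28.5]); the cube at (2.5, -0.5) is present — its section is the full 6×12 rectangle (area 72.00 mm²); Combining (union): only the 6×12 cube at (2.5, -0.5) is present, so the union is just that shape — area = 72.00 mm²; (whole slice rotated 10° about Z — lengths, areas and connectivity unchanged). So its area = 72.00 mm². Layer 67 is larger (343.40 vs 72.00 mm²).

layer 67 (z = 21.44 mm)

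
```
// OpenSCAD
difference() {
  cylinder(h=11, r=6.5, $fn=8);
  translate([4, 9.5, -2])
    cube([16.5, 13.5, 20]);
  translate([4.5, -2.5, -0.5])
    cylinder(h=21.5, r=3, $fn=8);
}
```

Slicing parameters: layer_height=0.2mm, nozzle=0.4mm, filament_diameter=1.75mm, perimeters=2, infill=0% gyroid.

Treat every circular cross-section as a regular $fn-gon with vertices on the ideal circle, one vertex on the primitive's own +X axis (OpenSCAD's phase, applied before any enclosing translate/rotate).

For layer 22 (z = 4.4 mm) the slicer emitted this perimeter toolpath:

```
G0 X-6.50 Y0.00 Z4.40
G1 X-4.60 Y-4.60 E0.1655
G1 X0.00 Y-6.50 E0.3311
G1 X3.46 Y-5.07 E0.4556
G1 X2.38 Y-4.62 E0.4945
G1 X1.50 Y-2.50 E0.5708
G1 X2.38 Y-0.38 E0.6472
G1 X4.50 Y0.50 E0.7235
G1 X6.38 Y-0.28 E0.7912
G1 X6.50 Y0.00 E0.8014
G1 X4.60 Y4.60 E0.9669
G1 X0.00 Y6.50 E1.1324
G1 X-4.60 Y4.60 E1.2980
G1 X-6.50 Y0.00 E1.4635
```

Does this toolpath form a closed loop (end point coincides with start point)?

yes

Start point (G0): (-6.50, 0.00). End point (last G1): the path returns to the start — closed.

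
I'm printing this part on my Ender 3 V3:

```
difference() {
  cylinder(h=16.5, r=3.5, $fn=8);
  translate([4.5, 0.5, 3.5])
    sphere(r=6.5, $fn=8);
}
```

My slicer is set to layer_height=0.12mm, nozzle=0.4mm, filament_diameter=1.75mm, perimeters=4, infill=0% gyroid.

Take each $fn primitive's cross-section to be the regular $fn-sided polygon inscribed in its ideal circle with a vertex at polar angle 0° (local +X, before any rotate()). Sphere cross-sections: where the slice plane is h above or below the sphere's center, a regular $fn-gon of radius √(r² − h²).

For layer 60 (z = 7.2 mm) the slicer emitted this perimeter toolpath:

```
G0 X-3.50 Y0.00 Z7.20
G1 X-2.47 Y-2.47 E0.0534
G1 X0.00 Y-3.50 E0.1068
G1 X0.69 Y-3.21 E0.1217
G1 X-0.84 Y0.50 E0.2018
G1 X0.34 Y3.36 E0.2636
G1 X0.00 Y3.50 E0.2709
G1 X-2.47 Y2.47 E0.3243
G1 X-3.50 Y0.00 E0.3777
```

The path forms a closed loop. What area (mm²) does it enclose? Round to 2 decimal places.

Apply the shoelace formula to the sequence of (X, Y) vertices; enclosed area = 16.42 mm².

16.42 mm²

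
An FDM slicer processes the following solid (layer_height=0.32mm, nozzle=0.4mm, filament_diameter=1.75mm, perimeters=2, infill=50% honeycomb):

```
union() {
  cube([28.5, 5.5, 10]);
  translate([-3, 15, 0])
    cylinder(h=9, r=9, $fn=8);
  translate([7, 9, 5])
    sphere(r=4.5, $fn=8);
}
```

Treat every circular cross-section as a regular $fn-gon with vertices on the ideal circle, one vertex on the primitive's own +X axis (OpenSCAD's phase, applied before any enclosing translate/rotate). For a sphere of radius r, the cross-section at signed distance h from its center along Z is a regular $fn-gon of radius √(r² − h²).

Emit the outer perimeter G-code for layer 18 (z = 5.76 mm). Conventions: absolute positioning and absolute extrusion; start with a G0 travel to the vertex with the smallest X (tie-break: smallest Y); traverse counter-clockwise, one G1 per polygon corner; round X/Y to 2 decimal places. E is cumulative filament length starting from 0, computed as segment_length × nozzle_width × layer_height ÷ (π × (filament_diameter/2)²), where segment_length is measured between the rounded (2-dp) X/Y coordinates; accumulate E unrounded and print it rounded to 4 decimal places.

G0 X-12.00 Y15.00 Z5.76
G1 X-9.36 Y8.64 E0.3665
G1 X-3.00 Y6.00 E0.7329
G1 X2.81 Y8.41 E1.0676
G1 X3.86 Y5.86 E1.2144
G1 X4.74 Y5.50 E1.2650
G1 X0.00 Y5.50 E1.5172
G1 X0.00 Y0.00 E1.8099
G1 X28.50 Y0.00 E3.3266
G1 X28.50 Y5.50 E3.6193
G1 X9.26 Y5.50 E4.6432
G1 X10.14 Y5.86 E4.6938
G1 X11.44 Y9.00 E4.8746
G1 X10.14 Y12.14 E5.0555
G1 X7.00 Y13.44 E5.2363
G1 X5.01 Y12.61 E5.3511
G1 X6.00 Y15.00 E5.4887
G1 X3.36 Y21.36 E5.8552
G1 X-3.00 Y24.00 E6.2216
G1 X-9.36 Y21.36 E6.5881
G1 X-12.00 Y15.00 E6.9545

At z = 5.76 mm: the 28.5×5.5 cube contributes its full rectangle; the r=9 cylinder at (-3, 15) contributes a regular 8-gon of circumradius 9; the sphere at (7, 9): section is a regular 8-gon, circumradius = √(r²−h²) = √(4.5²−0.76²) = 4.435; Combining (union): the regions partially overlap (shared area 5.68 mm²), so overlapping operands fuse into one piece — 1 connected region. The outline is a single polygon with 20 vertices. Extrusion per mm of travel: 0.4 × 0.32 / (π × 0.875²) = 0.053216. Accumulating E over each segment gives final E = 6.9545.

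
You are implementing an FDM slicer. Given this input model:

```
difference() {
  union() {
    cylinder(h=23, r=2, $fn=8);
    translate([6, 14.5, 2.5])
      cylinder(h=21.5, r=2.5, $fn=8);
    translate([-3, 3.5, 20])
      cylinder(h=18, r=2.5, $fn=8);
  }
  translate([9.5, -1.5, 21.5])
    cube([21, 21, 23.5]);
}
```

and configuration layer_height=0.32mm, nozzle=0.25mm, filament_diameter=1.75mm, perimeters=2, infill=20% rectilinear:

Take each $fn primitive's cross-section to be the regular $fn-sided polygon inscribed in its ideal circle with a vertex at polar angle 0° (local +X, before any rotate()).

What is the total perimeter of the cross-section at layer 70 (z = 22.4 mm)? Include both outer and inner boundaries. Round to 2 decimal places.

42.86 mm

At z = 22.4 mm: the r=2 cylinder contributes a regular 8-gon of circumradius 2 (perimeter = 2·8·2.000·sin(180°/8) = 12.25 mm); the cylinder at (6, 14.5): section is a regular 8-gon, circumradius r=2.5 (perimeter = 2·8·2.500·sin(180°/8) = 15.31 mm); the cylinder at (-3, 3.5): section is a regular 8-gon, circumradius r=2.5 (perimeter = 2·8·2.500·sin(180°/8) = 15.31 mm); Combining (union): the 3 present regions are separate (no shared area or edge), so areas and boundary lengths simply add and each stays a separate island — boundary = 42.86 mm; the cube at (9.5, -1.5) (footprint 21×21) is included at this height (perimeter 84.00 mm); After the difference (first − rest): starting from that combined region, the 21×21 cube at (9.5, -1.5) misses the remaining region (no effect) — boundary = 42.86 mm. Overall, the cross-section has 3 separate islands. Total boundary length (outer) = 42.86 mm.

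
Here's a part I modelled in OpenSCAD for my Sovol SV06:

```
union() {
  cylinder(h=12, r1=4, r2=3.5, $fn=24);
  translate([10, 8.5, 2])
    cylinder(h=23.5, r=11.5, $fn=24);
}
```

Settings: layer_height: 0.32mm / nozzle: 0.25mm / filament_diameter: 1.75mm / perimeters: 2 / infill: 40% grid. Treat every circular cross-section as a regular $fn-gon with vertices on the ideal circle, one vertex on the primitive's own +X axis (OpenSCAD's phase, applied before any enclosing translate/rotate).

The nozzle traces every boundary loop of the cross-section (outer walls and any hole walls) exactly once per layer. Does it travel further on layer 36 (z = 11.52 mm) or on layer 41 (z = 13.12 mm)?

Layer 36 (z = 11.52): the cone: at t=0.960 of its height the radius interpolates to r₁+(r₂−r₁)t = 3.520, giving a regular 24-gon of that circumradius (perimeter = 2·24·3.520·sin(180°/24) = 22.05 mm); the r=11.5 cylinder at (10, 8.5) gives a regular 24-gon of circumradius 11.5 (constant along its height) (perimeter = 2·24·11.500·sin(180°/24) = 72.05 mm); Merging all regions: the regions partially overlap (shared area 7.14 mm²), so the edge portions inside another operand are dropped and the merged outline is re-measured after clipping — boundary = 81.76 mm. So its perimeter = 81.76 mm. Layer 41 (z = 13.12): the cone does not reach this height (z outside [0, 12]); the cylinder at (10, 8.5): section is a regular 24-gon, circumradius r=11.5 (perimeter = 2·24·11.500·sin(180°/24) = 72.05 mm); Merging all regions: only the r=11.5 cylinder at (10, 8.5) is present, so the union is just that shape — boundary = 72.05 mm. So its perimeter = 72.05 mm. Layer 36 is larger (81.76 vs 72.05 mm).

layer 36 (z = 11.52 mm)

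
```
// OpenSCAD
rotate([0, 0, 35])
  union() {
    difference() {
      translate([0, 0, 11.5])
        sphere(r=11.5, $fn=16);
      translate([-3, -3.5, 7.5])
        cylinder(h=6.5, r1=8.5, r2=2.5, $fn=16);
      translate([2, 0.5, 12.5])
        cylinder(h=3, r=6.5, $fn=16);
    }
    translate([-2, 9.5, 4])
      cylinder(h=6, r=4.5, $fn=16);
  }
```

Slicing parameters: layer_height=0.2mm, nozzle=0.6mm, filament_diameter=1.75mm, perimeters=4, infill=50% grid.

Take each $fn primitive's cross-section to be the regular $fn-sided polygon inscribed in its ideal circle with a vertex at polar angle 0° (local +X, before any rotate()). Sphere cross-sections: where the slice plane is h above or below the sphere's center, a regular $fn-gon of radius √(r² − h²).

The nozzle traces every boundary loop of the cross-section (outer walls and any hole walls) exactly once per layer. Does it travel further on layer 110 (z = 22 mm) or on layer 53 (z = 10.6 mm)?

Layer 110 (z = 22): the sphere: section is a regular 16-gon, circumradius = √(r²−h²) = √(11.5²−10.5²) = 4.690 (perimeter = 2·16·4.690·sin(180°/16) = 29.28 mm); the cone at (-3, -3.5) is not intersected at this z (z outside [7.5, 14]); the cylinder at (2, 0.5) does not reach this height (z outside [12.5, 15.5]); Subtracting the remaining from the first: none of the subtracted shapes is present at this height, so the r=11.5 sphere is unchanged — boundary = 29.28 mm; the cylinder at (-2, 9.5) is not intersected at this z (z outside [4, 10]); Combining (union): only the result so far is present, so the union is just that shape — boundary = 29.28 mm; (whole slice rotated 35° about Z — lengths, areas and connectivity unchanged). So its perimeter = 29.28 mm. Layer 53 (z = 10.6): the r=11.5 sphere slices to a regular 16-gon of circumradius 11.465 (√(r²−h²) with h=0.9 from center) (perimeter = 2·16·11.465·sin(180°/16) = 71.57 mm); the cone at (-3, -3.5) contributes a regular 16-gon of circumradius 5.638 (interpolated between r1=8.5 and r2=2.5 at t=0.477) (perimeter = 2·16·5.638·sin(180°/16) = 35.20 mm); the cylinder at (2, 0.5) is not intersected at this z (z outside [12.5, 15.5]); After the difference (first − rest): starting from the r=11.5 sphere, the cone at (-3, -3.5) lies wholly inside it (removes its full 97.33 mm² and its 35.20 mm outline becomes a hole wall) — boundary (outer + 1 inner loop) = 106.77 mm; the cylinder at (-2, 9.5) is absent (z outside [4, 10]); Merging all regions: only that combined region is present, so the union is just that shape — boundary (outer + 1 inner loop) = 106.77 mm; (whole slice rotated 35° about Z — lengths, areas and connectivity unchanged). So its perimeter = 106.77 mm. Layer 53 is larger (106.77 vs 29.28 mm).

layer 53 (z = 10.6 mm)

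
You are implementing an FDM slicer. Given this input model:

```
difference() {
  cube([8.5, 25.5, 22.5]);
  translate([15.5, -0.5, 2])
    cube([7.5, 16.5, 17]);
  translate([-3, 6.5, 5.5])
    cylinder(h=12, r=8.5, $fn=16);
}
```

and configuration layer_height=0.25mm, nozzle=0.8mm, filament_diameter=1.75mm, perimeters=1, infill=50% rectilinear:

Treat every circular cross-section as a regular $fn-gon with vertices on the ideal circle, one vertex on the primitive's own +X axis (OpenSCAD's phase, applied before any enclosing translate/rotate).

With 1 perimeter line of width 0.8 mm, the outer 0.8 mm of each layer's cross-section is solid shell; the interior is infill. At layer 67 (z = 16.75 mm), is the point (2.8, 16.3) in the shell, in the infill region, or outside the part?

infill

At z = 16.75 mm: the cube is present — its section is the full 8.5×25.5 rectangle; the 7.5×16.5 cube at (15.5, -0.5) contributes its full rectangle; the r=8.5 cylinder at (-3, 6.5) gives a regular 16-gon of circumradius 8.5 (constant along its height); Taking the first minus the rest: starting from the 8.5×25.5 cube, the 7.5×16.5 cube at (15.5, -0.5) misses the remaining region (no effect); the r=8.5 cylinder at (-3, 6.5) partially overlaps it — only the 59.67 mm² overlap (of its 221.19 mm²) is removed, clipping the outline — 1 connected region. Overall, the cross-section is a single solid region. The nearest boundary edge runs (0.00, 14.40)→(0.00, 25.50); distance from the point to it = 2.80 mm. The point is inside the cross-section and 2.80 mm from the nearest boundary — more than the 0.8 mm shell width (1 × 0.8), so it's in the infill interior.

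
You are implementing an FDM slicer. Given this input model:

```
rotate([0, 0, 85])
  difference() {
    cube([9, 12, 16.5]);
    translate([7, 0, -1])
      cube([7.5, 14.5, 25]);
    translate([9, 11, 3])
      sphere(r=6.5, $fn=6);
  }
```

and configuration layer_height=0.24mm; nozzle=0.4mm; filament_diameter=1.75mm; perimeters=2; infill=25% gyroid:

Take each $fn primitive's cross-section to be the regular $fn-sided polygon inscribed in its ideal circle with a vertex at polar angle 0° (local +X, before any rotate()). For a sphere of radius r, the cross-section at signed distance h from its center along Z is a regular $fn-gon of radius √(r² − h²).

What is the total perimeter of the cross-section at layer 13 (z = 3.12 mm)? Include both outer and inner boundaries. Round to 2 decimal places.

36.35 mm

At z = 3.12 mm: the 9×12 cube contributes its full rectangle (perimeter 42.00 mm); the 7.5×14.5 cube at (7, 0) contributes its full rectangle (perimeter 44.00 mm); the r=6.5 sphere at (9, 11) slices to a regular 6-gon of circumradius 6.499 (√(r²−h²) with h=0.12 from center) (perimeter = 2·6·6.499·sin(180°/6) = 38.99 mm); After the difference (first − rest): starting from the 9×12 cube, the 7.5×14.5 cube at (7, 0) partially overlaps it — only the 24.00 mm² overlap (of its 108.75 mm²) is removed, clipping the outline; the r=6.5 sphere at (9, 11) partially overlaps it — only the 20.39 mm² overlap (of its 109.73 mm²) is removed, clipping the outline — boundary = 36.35 mm; (rotated 85° about Z; rotation is an isometry so areas/perimeters/island counts are preserved). Overall, the cross-section is a single solid region. Total boundary length (outer) = 36.35 mm.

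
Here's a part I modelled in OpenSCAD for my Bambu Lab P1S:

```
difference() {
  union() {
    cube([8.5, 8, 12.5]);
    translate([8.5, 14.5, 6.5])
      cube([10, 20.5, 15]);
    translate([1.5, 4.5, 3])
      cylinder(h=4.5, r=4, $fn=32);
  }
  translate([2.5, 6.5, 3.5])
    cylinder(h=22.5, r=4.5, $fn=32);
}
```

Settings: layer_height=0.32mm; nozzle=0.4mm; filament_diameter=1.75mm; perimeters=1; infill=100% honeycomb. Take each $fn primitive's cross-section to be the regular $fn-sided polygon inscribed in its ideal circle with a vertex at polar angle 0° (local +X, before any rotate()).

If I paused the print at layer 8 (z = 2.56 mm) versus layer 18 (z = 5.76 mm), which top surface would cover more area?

Layer 8 (z = 2.56): the 8.5×8 cube contributes its full rectangle (area 68.00 mm²); the cube at (8.5, 14.5) does not reach this height (z outside [6.5, 21.5]); the cylinder at (1.5, 4.5) is absent (z outside [3, 7.5]); Combining (union): only the 8.5×8 cube is present, so the union is just that shape — area = 68.00 mm²; the cylinder at (2.5, 6.5) does not reach this height (z outside [3.5, 26]); Taking the first minus the rest: none of the subtracted shapes is present at this height, so the result so far is unchanged — area = 68.00 mm². So its area = 68.00 mm². Layer 18 (z = 5.76): the cube is present — its section is the full 8.5×8 rectangle (area 68.00 mm²); the cube at (8.5, 14.5) is not intersected at this z (z outside [6.5, 21.5]); the r=4 cylinder at (1.5, 4.5) contributes a regular 32-gon of circumradius 4 (area = (32/2)·4.000²·sin(360°/32) = 49.94 mm²); Combining (union): the regions partially overlap — summed areas 117.94 mm² minus the doubly-counted overlap 35.43 mm² gives 82.51 mm² — area = 82.51 mm²; the r=4.5 cylinder at (2.5, 6.5) contributes a regular 32-gon of circumradius 4.5 (area = (32/2)·4.500²·sin(360°/32) = 63.21 mm²); Taking the first minus the rest: starting from the result so far (82.51 mm²), the r=4.5 cylinder at (2.5, 6.5) partially overlaps it — only the 45.19 mm² overlap (of its 63.21 mm²) is removed, clipping the outline — area = 37.32 mm². So its area = 37.32 mm². Layer 8 is larger (68.00 vs 37.32 mm²).

layer 8 (z = 2.56 mm)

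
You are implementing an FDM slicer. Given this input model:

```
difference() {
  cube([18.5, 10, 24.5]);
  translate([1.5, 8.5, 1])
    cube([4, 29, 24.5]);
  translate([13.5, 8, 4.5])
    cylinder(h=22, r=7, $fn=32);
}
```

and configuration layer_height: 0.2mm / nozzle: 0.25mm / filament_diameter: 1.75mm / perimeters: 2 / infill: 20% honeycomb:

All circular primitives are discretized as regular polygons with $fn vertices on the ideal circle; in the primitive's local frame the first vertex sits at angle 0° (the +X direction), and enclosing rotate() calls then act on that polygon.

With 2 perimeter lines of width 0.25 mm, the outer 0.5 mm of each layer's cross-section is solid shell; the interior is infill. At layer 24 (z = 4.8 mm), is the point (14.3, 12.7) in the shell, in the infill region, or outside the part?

outside

At z = 4.8 mm: the cube is present — its section is the full 18.5×10 rectangle; the 4×29 cube at (1.5, 8.5) contributes its full rectangle; the cylinder at (13.5, 8): section is a regular 32-gon, circumradius r=7; Taking the first minus the rest: starting from the 18.5×10 cube, the 4×29 cube at (1.5, 8.5) partially overlaps it — only the 6.00 mm² overlap (of its 116.00 mm²) is removed, clipping the outline; the r=7 cylinder at (13.5, 8) partially overlaps it — only the 93.62 mm² overlap (of its 152.95 mm²) is removed, clipping the outline — 1 connected region. Overall, the cross-section is a single solid region. The nearest boundary edge runs (5.50, 10.00)→(6.83, 10.00); distance from the point to it = 7.95 mm. The point is not inside any of the regions above, so it lies outside the cross-section (7.95 mm from the nearest boundary).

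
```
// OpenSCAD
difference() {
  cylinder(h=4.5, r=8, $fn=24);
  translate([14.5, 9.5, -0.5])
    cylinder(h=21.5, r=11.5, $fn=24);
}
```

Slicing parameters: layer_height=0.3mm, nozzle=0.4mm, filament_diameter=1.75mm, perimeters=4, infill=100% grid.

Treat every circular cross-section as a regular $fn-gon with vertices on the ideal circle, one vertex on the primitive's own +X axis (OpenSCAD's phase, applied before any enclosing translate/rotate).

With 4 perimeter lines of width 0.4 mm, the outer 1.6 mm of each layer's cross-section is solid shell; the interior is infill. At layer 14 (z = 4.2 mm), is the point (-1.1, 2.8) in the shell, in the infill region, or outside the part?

infill

At z = 4.2 mm: the cylinder: section is a regular 24-gon, circumradius r=8; the r=11.5 cylinder at (14.5, 9.5) gives a regular 24-gon of circumradius 11.5 (constant along its height); Subtracting the remaining from the first: starting from the r=8 cylinder, the r=11.5 cylinder at (14.5, 9.5) partially overlaps it — only the 11.80 mm² overlap (of its 410.75 mm²) is removed, clipping the outline — 1 connected region. Overall, the cross-section is a single solid region. The nearest boundary edge runs (-4.00, 6.93)→(-2.07, 7.73); distance from the point to it = 4.92 mm. The point is inside the cross-section and 4.92 mm from the nearest boundary — more than the 1.6 mm shell width (4 × 0.4), so it's in the infill interior.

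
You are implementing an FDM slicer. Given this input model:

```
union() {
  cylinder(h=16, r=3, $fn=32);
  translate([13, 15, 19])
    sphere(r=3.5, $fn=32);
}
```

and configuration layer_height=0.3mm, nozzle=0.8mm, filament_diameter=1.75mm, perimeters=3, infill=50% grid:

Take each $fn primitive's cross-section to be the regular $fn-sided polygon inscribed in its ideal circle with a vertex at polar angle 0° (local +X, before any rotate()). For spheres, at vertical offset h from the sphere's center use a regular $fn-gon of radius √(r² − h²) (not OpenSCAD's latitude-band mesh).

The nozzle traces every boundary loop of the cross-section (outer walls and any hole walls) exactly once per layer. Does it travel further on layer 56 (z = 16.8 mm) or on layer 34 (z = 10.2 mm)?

layer 34 (z = 10.2 mm)

Layer 56 (z = 16.8): the cylinder is not intersected at this z (z outside [0, 16]); the r=3.5 sphere at (13, 15) contributes a regular 32-gon of circumradius √(3.5²−2.2²) = 2.722 (perimeter = 2·32·2.722·sin(180°/32) = 17.08 mm); Merging all regions: only the r=3.5 sphere at (13, 15) is present, so the union is just that shape — boundary = 17.08 mm. So its perimeter = 17.08 mm. Layer 34 (z = 10.2): the r=3 cylinder contributes a regular 32-gon of circumradius 3 (perimeter = 2·32·3.000·sin(180°/32) = 18.82 mm); the sphere at (13, 15) is absent (|z−center|=8.800 > r=3.5); Combining (union): only the r=3 cylinder is present, so the union is just that shape — boundary = 18.82 mm. So its perimeter = 18.82 mm. Layer 34 is larger (18.82 vs 17.08 mm).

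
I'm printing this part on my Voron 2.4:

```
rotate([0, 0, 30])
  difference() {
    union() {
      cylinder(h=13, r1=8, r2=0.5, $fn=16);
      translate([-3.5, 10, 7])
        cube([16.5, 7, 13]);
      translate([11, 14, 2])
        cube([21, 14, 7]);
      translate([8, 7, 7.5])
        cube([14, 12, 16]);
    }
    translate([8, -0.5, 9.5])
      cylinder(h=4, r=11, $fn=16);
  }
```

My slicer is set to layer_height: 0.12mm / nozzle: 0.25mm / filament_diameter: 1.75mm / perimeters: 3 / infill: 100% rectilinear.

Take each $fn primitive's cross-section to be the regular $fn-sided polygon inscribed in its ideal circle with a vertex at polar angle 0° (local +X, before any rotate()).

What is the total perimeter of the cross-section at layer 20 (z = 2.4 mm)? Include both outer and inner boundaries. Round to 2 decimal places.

111.30 mm

At z = 2.4 mm: the cone: at t=0.185 of its height the radius interpolates to r₁+(r₂−r₁)t = 6.615, giving a regular 16-gon of that circumradius (perimeter = 2·16·6.615·sin(180°/16) = 41.30 mm); the cube at (-3.5, 10) is not intersected at this z (z outside [7, 20]); the cube at (11, 14) is present — its section is the full 21×14 rectangle (perimeter 70.00 mm); the cube at (8, 7) is absent (z outside [7.5, 23.5]); Combining (union): the 2 present regions are separate (no shared area or edge), so areas and boundary lengths simply add and each stays a separate island — boundary = 111.30 mm; the cylinder at (8, -0.5) is not intersected at this z (z outside [9.5, 13.5]); Taking the first minus the rest: none of the subtracted shapes is present at this height, so that combined region is unchanged — boundary = 111.30 mm; (rotated 30° about Z; rotation is an isometry so areas/perimeters/island counts are preserved). Overall, the cross-section has 2 separate islands. Total boundary length (outer) = 111.30 mm.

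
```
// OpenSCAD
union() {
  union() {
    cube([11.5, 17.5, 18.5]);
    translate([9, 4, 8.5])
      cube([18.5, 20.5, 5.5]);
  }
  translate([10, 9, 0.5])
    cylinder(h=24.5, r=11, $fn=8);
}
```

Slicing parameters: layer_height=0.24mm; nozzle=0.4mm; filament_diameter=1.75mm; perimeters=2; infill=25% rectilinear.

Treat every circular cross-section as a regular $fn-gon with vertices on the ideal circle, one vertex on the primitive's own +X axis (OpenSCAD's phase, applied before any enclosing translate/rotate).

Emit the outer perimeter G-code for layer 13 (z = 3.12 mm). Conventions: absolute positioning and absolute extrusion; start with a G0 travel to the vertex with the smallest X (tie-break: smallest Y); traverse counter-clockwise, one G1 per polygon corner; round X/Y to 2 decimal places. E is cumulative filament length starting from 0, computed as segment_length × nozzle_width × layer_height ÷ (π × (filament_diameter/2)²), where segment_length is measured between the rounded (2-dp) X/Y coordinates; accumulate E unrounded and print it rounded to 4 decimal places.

At z = 3.12 mm: the cube (footprint 11.5×17.5) is included at this height; the cube at (9, 4) is absent (z outside [8.5, 14]); Combining (union): only the 11.5×17.5 cube is present, so the union is just that shape — 1 connected region; the r=11 cylinder at (10, 9) gives a regular 8-gon of circumradius 11 (constant along its height); Combining (union): the regions partially overlap (shared area 182.58 mm²), so overlapping operands fuse into one piece — 1 connected region. The outline is a single polygon with 12 vertices. Extrusion per mm of travel: 0.4 × 0.24 / (π × 0.875²) = 0.039912. Accumulating E over each segment gives final E = 2.8926.

G0 X-1.00 Y9.00 Z3.12
G1 X0.00 Y6.59 E0.1041
G1 X0.00 Y0.00 E0.3672
G1 X5.17 Y0.00 E0.5735
G1 X10.00 Y-2.00 E0.7822
G1 X17.78 Y1.22 E1.1182
G1 X21.00 Y9.00 E1.4543
G1 X17.78 Y16.78 E1.7903
G1 X10.00 Y20.00 E2.1264
G1 X3.96 Y17.50 E2.3873
G1 X0.00 Y17.50 E2.5454
G1 X0.00 Y11.41 E2.7884
G1 X-1.00 Y9.00 E2.8926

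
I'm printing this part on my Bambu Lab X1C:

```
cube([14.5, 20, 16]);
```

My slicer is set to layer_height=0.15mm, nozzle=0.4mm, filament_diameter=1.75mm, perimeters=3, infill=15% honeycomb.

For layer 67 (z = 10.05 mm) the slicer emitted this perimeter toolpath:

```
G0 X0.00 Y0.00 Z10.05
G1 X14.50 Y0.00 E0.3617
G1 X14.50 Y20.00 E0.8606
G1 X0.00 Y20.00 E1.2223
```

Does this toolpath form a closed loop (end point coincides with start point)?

no

Start point (G0): (0.00, 0.00). End point (last G1): the path does not return to the start — open.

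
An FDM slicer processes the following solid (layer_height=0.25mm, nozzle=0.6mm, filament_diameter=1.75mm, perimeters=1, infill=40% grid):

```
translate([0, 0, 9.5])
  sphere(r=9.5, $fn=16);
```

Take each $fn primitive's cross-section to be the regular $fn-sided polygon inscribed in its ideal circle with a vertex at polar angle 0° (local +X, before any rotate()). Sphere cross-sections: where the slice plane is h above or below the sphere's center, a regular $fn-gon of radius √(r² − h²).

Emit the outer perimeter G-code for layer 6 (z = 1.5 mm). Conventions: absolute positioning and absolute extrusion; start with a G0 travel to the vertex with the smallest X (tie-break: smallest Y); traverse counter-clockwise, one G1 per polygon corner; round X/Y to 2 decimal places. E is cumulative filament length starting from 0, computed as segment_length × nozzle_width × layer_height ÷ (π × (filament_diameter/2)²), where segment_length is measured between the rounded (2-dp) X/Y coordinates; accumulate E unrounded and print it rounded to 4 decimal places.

G0 X-5.12 Y0.00 Z1.50
G1 X-4.73 Y-1.96 E0.1246
G1 X-3.62 Y-3.62 E0.2492
G1 X-1.96 Y-4.73 E0.3737
G1 X0.00 Y-5.12 E0.4983
G1 X1.96 Y-4.73 E0.6229
G1 X3.62 Y-3.62 E0.7475
G1 X4.73 Y-1.96 E0.8720
G1 X5.12 Y0.00 E0.9966
G1 X4.73 Y1.96 E1.1213
G1 X3.62 Y3.62 E1.2458
G1 X1.96 Y4.73 E1.3703
G1 X0.00 Y5.12 E1.4950
G1 X-1.96 Y4.73 E1.6196
G1 X-3.62 Y3.62 E1.7441
G1 X-4.73 Y1.96 E1.8687
G1 X-5.12 Y0.00 E1.9933

At z = 1.5 mm: the r=9.5 sphere contributes a regular 16-gon of circumradius √(9.5²−8²) = 5.123. The outline is a single polygon with 16 vertices. Extrusion per mm of travel: 0.6 × 0.25 / (π × 0.875²) = 0.062363. Accumulating E over each segment gives final E = 1.9933.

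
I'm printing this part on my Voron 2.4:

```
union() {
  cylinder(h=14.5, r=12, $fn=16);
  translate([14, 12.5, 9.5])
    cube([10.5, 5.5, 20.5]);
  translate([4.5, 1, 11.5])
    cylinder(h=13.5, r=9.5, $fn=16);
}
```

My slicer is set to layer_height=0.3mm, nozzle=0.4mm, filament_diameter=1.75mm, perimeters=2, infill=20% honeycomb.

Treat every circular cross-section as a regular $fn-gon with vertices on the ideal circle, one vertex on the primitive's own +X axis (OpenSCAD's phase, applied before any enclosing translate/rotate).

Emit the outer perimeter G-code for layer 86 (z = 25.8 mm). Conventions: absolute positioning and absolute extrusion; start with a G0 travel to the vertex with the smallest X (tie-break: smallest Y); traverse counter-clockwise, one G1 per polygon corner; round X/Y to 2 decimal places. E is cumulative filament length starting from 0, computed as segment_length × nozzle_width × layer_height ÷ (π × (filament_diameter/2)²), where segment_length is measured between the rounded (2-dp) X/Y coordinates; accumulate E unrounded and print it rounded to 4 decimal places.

G0 X14.00 Y12.50 Z25.80
G1 X24.50 Y12.50 E0.5238
G1 X24.50 Y18.00 E0.7982
G1 X14.00 Y18.00 E1.3221
G1 X14.00 Y12.50 E1.5965

At z = 25.8 mm: the cylinder does not reach this height (z outside [0, 14.5]); the cube at (14, 12.5) is present — its section is the full 10.5×5.5 rectangle; the cylinder at (4.5, 1) does not reach this height (z outside [11.5, 25]); Taking the union: only the 10.5×5.5 cube at (14, 12.5) is present, so the union is just that shape — 1 connected region. The outline is a single polygon with 4 vertices. Extrusion per mm of travel: 0.4 × 0.3 / (π × 0.875²) = 0.049890. Accumulating E over each segment gives final E = 1.5965.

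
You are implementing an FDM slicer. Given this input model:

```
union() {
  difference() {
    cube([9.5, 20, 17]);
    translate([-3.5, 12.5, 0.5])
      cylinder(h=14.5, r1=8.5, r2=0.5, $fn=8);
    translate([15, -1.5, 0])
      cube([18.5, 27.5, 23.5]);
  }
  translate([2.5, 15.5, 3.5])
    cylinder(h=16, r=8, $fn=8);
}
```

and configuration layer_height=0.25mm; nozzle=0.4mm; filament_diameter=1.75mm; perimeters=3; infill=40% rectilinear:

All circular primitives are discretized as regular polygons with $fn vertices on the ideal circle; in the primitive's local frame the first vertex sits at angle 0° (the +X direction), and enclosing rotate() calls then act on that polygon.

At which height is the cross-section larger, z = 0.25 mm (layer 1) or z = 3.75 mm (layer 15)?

Layer 1 (z = 0.25): the cube (footprint 9.5×20) is included at this height (area 190.00 mm²); the cone at (-3.5, 12.5) is not intersected at this z (z outside [0.5, 15]); the cube at (15, -1.5) is present — its section is the full 18.5×27.5 rectangle (area 508.75 mm²); Subtracting the remaining from the first: starting from the 9.5×20 cube (190.00 mm²), the 18.5×27.5 cube at (15, -1.5) misses the remaining region (no effect) — area = 190.00 mm²; the cylinder at (2.5, 15.5) does not reach this height (z outside [3.5, 19.5]); Merging all regions: only that combined region is present, so the union is just that shape — area = 190.00 mm². So its area = 190.00 mm². Layer 15 (z = 3.75): the cube is present — its section is the full 9.5×20 rectangle (area 190.00 mm²); the cone at (-3.5, 12.5) contributes a regular 8-gon of circumradius 6.707 (interpolated between r1=8.5 and r2=0.5 at t=0.224) (area = (8/2)·6.707²·sin(360°/8) = 127.23 mm²); the 18.5×27.5 cube at (15, -1.5) contributes its full rectangle (area 508.75 mm²); Taking the first minus the rest: starting from the 9.5×20 cube (190.00 mm²), the cone at (-3.5, 12.5) partially overlaps it — only the 21.74 mm² overlap (of its 127.23 mm²) is removed, clipping the outline; the 18.5×27.5 cube at (15, -1.5) misses the remaining region (no effect) — area = 168.26 mm²; the r=8 cylinder at (2.5, 15.5) contributes a regular 8-gon of circumradius 8 (area = (8/2)·8.000²·sin(360°/8) = 181.02 mm²); Merging all regions: the regions partially overlap — summed areas 349.28 mm² minus the doubly-counted overlap 83.84 mm² gives 265.44 mm² — area = 265.44 mm². So its area = 265.44 mm². Layer 15 is larger (265.44 vs 190.00 mm²).

layer 15 (z = 3.75 mm)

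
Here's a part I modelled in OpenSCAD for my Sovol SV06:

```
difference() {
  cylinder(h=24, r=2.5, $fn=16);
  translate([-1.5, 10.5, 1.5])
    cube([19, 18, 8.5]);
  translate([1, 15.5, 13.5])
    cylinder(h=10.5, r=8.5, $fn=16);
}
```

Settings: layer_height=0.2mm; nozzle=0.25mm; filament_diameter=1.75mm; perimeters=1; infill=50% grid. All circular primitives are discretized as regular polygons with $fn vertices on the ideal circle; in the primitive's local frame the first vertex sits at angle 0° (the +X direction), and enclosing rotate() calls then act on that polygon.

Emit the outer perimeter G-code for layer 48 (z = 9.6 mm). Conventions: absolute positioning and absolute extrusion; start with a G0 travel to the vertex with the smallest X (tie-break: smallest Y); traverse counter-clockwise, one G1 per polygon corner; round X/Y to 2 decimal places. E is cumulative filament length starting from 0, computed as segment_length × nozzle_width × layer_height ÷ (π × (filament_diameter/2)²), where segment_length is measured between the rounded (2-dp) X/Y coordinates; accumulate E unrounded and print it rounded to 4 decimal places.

At z = 9.6 mm: the cylinder: section is a regular 16-gon, circumradius r=2.5; the cube at (-1.5, 10.5) (footprint 19×18) is included at this height; the cylinder at (1, 15.5) is absent (z outside [13.5, 24]); After the difference (first − rest): starting from the r=2.5 cylinder, the 19×18 cube at (-1.5, 10.5) misses the remaining region (no effect) — 1 connected region. The outline is a single polygon with 16 vertices. Extrusion per mm of travel: 0.25 × 0.2 / (π × 0.875²) = 0.020788. Accumulating E over each segment gives final E = 0.3246.

G0 X-2.50 Y0.00 Z9.60
G1 X-2.31 Y-0.96 E0.0203
G1 X-1.77 Y-1.77 E0.0406
G1 X-0.96 Y-2.31 E0.0608
G1 X0.00 Y-2.50 E0.0812
G1 X0.96 Y-2.31 E0.1015
G1 X1.77 Y-1.77 E0.1217
G1 X2.31 Y-0.96 E0.1420
G1 X2.50 Y0.00 E0.1623
G1 X2.31 Y0.96 E0.1827
G1 X1.77 Y1.77 E0.2029
G1 X0.96 Y2.31 E0.2231
G1 X0.00 Y2.50 E0.2435
G1 X-0.96 Y2.31 E0.2638
G1 X-1.77 Y1.77 E0.2841
G1 X-2.31 Y0.96 E0.3043
G1 X-2.50 Y0.00 E0.3246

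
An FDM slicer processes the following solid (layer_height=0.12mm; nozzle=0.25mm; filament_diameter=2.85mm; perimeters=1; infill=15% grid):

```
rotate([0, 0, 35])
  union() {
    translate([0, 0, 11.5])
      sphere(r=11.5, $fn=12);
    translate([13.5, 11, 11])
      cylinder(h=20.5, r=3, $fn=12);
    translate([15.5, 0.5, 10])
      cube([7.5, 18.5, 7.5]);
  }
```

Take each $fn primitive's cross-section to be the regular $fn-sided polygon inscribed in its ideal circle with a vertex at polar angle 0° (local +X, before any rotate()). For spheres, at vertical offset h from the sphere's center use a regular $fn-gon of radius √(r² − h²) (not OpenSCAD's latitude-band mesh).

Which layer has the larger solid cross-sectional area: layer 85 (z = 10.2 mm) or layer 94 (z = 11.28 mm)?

layer 94 (z = 11.28 mm)

Layer 85 (z = 10.2): the sphere: section is a regular 12-gon, circumradius = √(r²−h²) = √(11.5²−1.3²) = 11.426 (area = (12/2)·11.426²·sin(360°/12) = 391.68 mm²); the cylinder at (13.5, 11) is not intersected at this z (z outside [11, 31.5]); the 7.5×18.5 cube at (15.5, 0.5) contributes its full rectangle (area 138.75 mm²); Merging all regions: the 2 present regions are separate (no shared area or edge), so areas and boundary lengths simply add and each stays a separate island — area = 530.43 mm²; (rotated 35° about Z; rotation is an isometry so areas/perimeters/island counts are preserved). So its area = 530.43 mm². Layer 94 (z = 11.28): the r=11.5 sphere contributes a regular 12-gon of circumradius √(11.5²−0.22²) = 11.498 (area = (12/2)·11.498²·sin(360°/12) = 396.60 mm²); the cylinder at (13.5, 11): section is a regular 12-gon, circumradius r=3 (area = (12/2)·3.000²·sin(360°/12) = 27.00 mm²); the 7.5×18.5 cube at (15.5, 0.5) contributes its full rectangle (area 138.75 mm²); Combining (union): the regions partially overlap — summed areas 562.35 mm² minus the doubly-counted overlap 2.75 mm² gives 559.60 mm² — area = 559.60 mm²; (whole slice rotated 35° about Z — lengths, areas and connectivity unchanged). So its area = 559.60 mm². Layer 94 is larger (559.60 vs 530.43 mm²).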